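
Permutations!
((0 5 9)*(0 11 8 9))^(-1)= (0 5)(8 11 9)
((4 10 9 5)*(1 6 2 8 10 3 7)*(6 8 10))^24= (1 10 3 6 5)(2 4 8 9 7)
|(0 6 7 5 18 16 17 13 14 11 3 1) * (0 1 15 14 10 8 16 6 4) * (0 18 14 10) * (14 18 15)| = 24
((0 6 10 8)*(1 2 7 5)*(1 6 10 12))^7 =(0 10 8)(1 2 7 5 6 12)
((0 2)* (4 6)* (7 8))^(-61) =(0 2)(4 6)(7 8)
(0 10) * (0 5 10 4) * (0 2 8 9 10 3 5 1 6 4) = [0, 6, 8, 5, 2, 3, 4, 7, 9, 10, 1] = (1 6 4 2 8 9 10)(3 5)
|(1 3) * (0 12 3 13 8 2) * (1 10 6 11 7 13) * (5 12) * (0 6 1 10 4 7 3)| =24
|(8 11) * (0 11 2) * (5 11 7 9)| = |(0 7 9 5 11 8 2)| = 7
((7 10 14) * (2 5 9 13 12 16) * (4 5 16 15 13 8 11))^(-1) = ((2 16)(4 5 9 8 11)(7 10 14)(12 15 13))^(-1) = (2 16)(4 11 8 9 5)(7 14 10)(12 13 15)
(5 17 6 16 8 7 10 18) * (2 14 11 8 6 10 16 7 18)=(2 14 11 8 18 5 17 10)(6 7 16)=[0, 1, 14, 3, 4, 17, 7, 16, 18, 9, 2, 8, 12, 13, 11, 15, 6, 10, 5]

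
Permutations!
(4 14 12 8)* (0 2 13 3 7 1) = (0 2 13 3 7 1)(4 14 12 8) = [2, 0, 13, 7, 14, 5, 6, 1, 4, 9, 10, 11, 8, 3, 12]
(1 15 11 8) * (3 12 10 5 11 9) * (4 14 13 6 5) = (1 15 9 3 12 10 4 14 13 6 5 11 8) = [0, 15, 2, 12, 14, 11, 5, 7, 1, 3, 4, 8, 10, 6, 13, 9]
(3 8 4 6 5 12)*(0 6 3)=(0 6 5 12)(3 8 4)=[6, 1, 2, 8, 3, 12, 5, 7, 4, 9, 10, 11, 0]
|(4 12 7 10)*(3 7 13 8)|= |(3 7 10 4 12 13 8)|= 7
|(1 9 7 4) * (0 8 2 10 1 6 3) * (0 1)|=|(0 8 2 10)(1 9 7 4 6 3)|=12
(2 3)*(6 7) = (2 3)(6 7) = [0, 1, 3, 2, 4, 5, 7, 6]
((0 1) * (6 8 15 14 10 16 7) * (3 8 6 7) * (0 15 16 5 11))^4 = (0 10 1 5 15 11 14)(3 8 16)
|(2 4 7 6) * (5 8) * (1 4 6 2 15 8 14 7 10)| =21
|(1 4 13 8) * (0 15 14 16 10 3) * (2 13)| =30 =|(0 15 14 16 10 3)(1 4 2 13 8)|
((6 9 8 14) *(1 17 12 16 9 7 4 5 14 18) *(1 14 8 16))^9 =((1 17 12)(4 5 8 18 14 6 7)(9 16))^9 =(4 8 14 7 5 18 6)(9 16)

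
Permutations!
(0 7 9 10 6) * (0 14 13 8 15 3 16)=(0 7 9 10 6 14 13 8 15 3 16)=[7, 1, 2, 16, 4, 5, 14, 9, 15, 10, 6, 11, 12, 8, 13, 3, 0]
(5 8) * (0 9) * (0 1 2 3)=(0 9 1 2 3)(5 8)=[9, 2, 3, 0, 4, 8, 6, 7, 5, 1]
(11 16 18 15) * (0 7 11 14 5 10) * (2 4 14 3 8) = [7, 1, 4, 8, 14, 10, 6, 11, 2, 9, 0, 16, 12, 13, 5, 3, 18, 17, 15] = (0 7 11 16 18 15 3 8 2 4 14 5 10)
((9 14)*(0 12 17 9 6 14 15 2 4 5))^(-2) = (0 4 15 17)(2 9 12 5)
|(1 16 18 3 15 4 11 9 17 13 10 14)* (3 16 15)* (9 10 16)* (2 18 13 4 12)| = 22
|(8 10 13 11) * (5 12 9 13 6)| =8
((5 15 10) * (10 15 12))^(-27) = ((15)(5 12 10))^(-27) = (15)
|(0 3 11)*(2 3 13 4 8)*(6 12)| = |(0 13 4 8 2 3 11)(6 12)| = 14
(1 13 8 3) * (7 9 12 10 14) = [0, 13, 2, 1, 4, 5, 6, 9, 3, 12, 14, 11, 10, 8, 7] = (1 13 8 3)(7 9 12 10 14)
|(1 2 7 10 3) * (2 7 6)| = 4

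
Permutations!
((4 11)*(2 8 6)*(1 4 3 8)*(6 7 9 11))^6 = (1 6)(2 4)(3 8 7 9 11)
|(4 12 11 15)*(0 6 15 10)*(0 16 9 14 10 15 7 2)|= 4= |(0 6 7 2)(4 12 11 15)(9 14 10 16)|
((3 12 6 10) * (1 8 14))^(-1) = ((1 8 14)(3 12 6 10))^(-1) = (1 14 8)(3 10 6 12)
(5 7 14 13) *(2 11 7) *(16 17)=(2 11 7 14 13 5)(16 17)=[0, 1, 11, 3, 4, 2, 6, 14, 8, 9, 10, 7, 12, 5, 13, 15, 17, 16]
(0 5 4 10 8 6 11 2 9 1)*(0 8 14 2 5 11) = (0 11 5 4 10 14 2 9 1 8 6) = [11, 8, 9, 3, 10, 4, 0, 7, 6, 1, 14, 5, 12, 13, 2]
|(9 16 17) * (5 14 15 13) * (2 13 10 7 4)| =24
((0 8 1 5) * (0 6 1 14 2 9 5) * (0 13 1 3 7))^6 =((0 8 14 2 9 5 6 3 7)(1 13))^6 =(0 6 2)(3 9 8)(5 14 7)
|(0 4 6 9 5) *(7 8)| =|(0 4 6 9 5)(7 8)| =10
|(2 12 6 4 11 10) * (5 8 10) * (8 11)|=6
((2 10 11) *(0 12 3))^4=(0 12 3)(2 10 11)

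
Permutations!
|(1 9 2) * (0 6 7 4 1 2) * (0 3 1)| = 12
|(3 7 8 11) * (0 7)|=5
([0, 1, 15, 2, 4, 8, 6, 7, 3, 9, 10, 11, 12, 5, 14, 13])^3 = [0, 1, 5, 13, 4, 2, 6, 7, 15, 9, 10, 11, 12, 3, 14, 8]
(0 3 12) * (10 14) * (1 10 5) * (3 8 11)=[8, 10, 2, 12, 4, 1, 6, 7, 11, 9, 14, 3, 0, 13, 5]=(0 8 11 3 12)(1 10 14 5)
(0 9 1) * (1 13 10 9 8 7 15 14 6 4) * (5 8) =(0 5 8 7 15 14 6 4 1)(9 13 10) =[5, 0, 2, 3, 1, 8, 4, 15, 7, 13, 9, 11, 12, 10, 6, 14]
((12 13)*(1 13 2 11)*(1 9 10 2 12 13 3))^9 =(13)(1 3)(2 11 9 10)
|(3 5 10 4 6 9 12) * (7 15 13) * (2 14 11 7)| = 42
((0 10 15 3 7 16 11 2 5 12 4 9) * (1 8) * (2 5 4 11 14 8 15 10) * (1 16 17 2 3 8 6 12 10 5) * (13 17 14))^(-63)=((0 3 7 14 6 12 11 1 15 8 16 13 17 2 4 9)(5 10))^(-63)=(0 3 7 14 6 12 11 1 15 8 16 13 17 2 4 9)(5 10)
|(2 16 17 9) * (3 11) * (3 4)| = |(2 16 17 9)(3 11 4)| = 12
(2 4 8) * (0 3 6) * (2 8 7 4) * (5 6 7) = [3, 1, 2, 7, 5, 6, 0, 4, 8] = (8)(0 3 7 4 5 6)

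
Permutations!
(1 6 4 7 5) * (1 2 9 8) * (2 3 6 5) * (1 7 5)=(2 9 8 7)(3 6 4 5)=[0, 1, 9, 6, 5, 3, 4, 2, 7, 8]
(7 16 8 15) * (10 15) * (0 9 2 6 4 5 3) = (0 9 2 6 4 5 3)(7 16 8 10 15) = [9, 1, 6, 0, 5, 3, 4, 16, 10, 2, 15, 11, 12, 13, 14, 7, 8]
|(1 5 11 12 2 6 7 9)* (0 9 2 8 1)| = |(0 9)(1 5 11 12 8)(2 6 7)| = 30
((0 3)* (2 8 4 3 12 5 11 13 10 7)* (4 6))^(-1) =(0 3 4 6 8 2 7 10 13 11 5 12)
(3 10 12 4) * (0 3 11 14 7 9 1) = [3, 0, 2, 10, 11, 5, 6, 9, 8, 1, 12, 14, 4, 13, 7] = (0 3 10 12 4 11 14 7 9 1)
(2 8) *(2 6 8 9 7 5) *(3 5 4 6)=(2 9 7 4 6 8 3 5)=[0, 1, 9, 5, 6, 2, 8, 4, 3, 7]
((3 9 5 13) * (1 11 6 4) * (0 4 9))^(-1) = (0 3 13 5 9 6 11 1 4)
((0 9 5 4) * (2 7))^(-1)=((0 9 5 4)(2 7))^(-1)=(0 4 5 9)(2 7)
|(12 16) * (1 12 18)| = |(1 12 16 18)| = 4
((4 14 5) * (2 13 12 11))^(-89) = (2 11 12 13)(4 14 5)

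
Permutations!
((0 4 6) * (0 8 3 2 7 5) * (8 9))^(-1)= ((0 4 6 9 8 3 2 7 5))^(-1)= (0 5 7 2 3 8 9 6 4)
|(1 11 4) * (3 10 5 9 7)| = 15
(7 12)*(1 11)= (1 11)(7 12)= [0, 11, 2, 3, 4, 5, 6, 12, 8, 9, 10, 1, 7]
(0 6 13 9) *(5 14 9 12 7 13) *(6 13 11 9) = [13, 1, 2, 3, 4, 14, 5, 11, 8, 0, 10, 9, 7, 12, 6] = (0 13 12 7 11 9)(5 14 6)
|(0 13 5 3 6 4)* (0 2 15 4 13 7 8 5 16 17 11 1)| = |(0 7 8 5 3 6 13 16 17 11 1)(2 15 4)| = 33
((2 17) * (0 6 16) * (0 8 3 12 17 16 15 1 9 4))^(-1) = (0 4 9 1 15 6)(2 17 12 3 8 16)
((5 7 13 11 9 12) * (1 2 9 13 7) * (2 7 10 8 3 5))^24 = (13)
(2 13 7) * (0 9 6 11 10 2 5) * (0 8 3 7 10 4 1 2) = (0 9 6 11 4 1 2 13 10)(3 7 5 8) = [9, 2, 13, 7, 1, 8, 11, 5, 3, 6, 0, 4, 12, 10]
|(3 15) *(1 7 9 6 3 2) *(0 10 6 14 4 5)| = 12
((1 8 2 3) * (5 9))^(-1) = (1 3 2 8)(5 9)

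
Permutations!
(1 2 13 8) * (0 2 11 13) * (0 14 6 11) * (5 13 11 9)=(0 2 14 6 9 5 13 8 1)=[2, 0, 14, 3, 4, 13, 9, 7, 1, 5, 10, 11, 12, 8, 6]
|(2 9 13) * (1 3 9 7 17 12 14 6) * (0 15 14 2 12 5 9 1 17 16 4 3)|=15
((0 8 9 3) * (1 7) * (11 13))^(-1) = (0 3 9 8)(1 7)(11 13)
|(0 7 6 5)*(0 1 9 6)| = |(0 7)(1 9 6 5)| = 4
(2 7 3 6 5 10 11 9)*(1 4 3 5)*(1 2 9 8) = [0, 4, 7, 6, 3, 10, 2, 5, 1, 9, 11, 8] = (1 4 3 6 2 7 5 10 11 8)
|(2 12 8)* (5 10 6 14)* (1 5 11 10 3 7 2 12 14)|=|(1 5 3 7 2 14 11 10 6)(8 12)|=18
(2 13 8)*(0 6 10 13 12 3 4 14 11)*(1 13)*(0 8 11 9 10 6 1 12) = (0 1 13 11 8 2)(3 4 14 9 10 12) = [1, 13, 0, 4, 14, 5, 6, 7, 2, 10, 12, 8, 3, 11, 9]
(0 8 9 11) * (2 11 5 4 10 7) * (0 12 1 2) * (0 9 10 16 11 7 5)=[8, 2, 7, 3, 16, 4, 6, 9, 10, 0, 5, 12, 1, 13, 14, 15, 11]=(0 8 10 5 4 16 11 12 1 2 7 9)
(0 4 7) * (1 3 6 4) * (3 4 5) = (0 1 4 7)(3 6 5) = [1, 4, 2, 6, 7, 3, 5, 0]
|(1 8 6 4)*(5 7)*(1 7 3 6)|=|(1 8)(3 6 4 7 5)|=10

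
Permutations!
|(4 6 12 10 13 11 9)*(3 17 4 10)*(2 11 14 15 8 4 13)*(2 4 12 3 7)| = |(2 11 9 10 4 6 3 17 13 14 15 8 12 7)| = 14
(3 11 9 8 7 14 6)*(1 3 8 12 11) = (1 3)(6 8 7 14)(9 12 11) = [0, 3, 2, 1, 4, 5, 8, 14, 7, 12, 10, 9, 11, 13, 6]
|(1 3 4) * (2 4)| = 4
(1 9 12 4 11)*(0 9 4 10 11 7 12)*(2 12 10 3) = [9, 4, 12, 2, 7, 5, 6, 10, 8, 0, 11, 1, 3] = (0 9)(1 4 7 10 11)(2 12 3)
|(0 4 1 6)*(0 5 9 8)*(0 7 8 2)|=|(0 4 1 6 5 9 2)(7 8)|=14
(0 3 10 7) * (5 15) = (0 3 10 7)(5 15) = [3, 1, 2, 10, 4, 15, 6, 0, 8, 9, 7, 11, 12, 13, 14, 5]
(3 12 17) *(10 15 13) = (3 12 17)(10 15 13) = [0, 1, 2, 12, 4, 5, 6, 7, 8, 9, 15, 11, 17, 10, 14, 13, 16, 3]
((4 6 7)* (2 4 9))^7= (2 6 9 4 7)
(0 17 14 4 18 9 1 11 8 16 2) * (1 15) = (0 17 14 4 18 9 15 1 11 8 16 2) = [17, 11, 0, 3, 18, 5, 6, 7, 16, 15, 10, 8, 12, 13, 4, 1, 2, 14, 9]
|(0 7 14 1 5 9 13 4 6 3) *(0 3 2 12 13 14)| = |(0 7)(1 5 9 14)(2 12 13 4 6)| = 20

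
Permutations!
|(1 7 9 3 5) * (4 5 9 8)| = |(1 7 8 4 5)(3 9)| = 10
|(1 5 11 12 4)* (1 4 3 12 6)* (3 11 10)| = 7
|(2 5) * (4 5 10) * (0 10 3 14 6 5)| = |(0 10 4)(2 3 14 6 5)| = 15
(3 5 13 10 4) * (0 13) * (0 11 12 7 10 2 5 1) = [13, 0, 5, 1, 3, 11, 6, 10, 8, 9, 4, 12, 7, 2] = (0 13 2 5 11 12 7 10 4 3 1)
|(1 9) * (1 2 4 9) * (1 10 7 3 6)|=|(1 10 7 3 6)(2 4 9)|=15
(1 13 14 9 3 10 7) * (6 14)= (1 13 6 14 9 3 10 7)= [0, 13, 2, 10, 4, 5, 14, 1, 8, 3, 7, 11, 12, 6, 9]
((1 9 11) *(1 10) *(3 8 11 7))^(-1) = ((1 9 7 3 8 11 10))^(-1) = (1 10 11 8 3 7 9)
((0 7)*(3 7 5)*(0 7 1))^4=((7)(0 5 3 1))^4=(7)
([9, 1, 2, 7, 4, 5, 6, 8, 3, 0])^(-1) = [9, 1, 2, 8, 4, 5, 6, 3, 7, 0]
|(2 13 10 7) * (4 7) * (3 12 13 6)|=8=|(2 6 3 12 13 10 4 7)|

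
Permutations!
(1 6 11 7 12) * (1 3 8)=(1 6 11 7 12 3 8)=[0, 6, 2, 8, 4, 5, 11, 12, 1, 9, 10, 7, 3]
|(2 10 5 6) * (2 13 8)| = |(2 10 5 6 13 8)| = 6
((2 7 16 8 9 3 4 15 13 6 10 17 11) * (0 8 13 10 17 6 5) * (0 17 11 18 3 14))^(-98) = (0 9)(2 18 11 17 6 5 10 13 15 16 4 7 3)(8 14)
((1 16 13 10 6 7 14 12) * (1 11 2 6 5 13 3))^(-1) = (1 3 16)(2 11 12 14 7 6)(5 10 13)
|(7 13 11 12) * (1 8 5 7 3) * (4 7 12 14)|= |(1 8 5 12 3)(4 7 13 11 14)|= 5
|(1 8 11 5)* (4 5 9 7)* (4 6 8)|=|(1 4 5)(6 8 11 9 7)|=15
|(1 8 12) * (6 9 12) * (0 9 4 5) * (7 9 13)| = |(0 13 7 9 12 1 8 6 4 5)| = 10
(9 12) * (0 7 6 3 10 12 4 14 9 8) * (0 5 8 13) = (0 7 6 3 10 12 13)(4 14 9)(5 8) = [7, 1, 2, 10, 14, 8, 3, 6, 5, 4, 12, 11, 13, 0, 9]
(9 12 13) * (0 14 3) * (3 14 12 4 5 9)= (14)(0 12 13 3)(4 5 9)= [12, 1, 2, 0, 5, 9, 6, 7, 8, 4, 10, 11, 13, 3, 14]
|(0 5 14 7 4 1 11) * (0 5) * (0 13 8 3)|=12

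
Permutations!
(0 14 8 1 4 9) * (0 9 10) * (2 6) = (0 14 8 1 4 10)(2 6) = [14, 4, 6, 3, 10, 5, 2, 7, 1, 9, 0, 11, 12, 13, 8]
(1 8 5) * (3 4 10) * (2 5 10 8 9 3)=(1 9 3 4 8 10 2 5)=[0, 9, 5, 4, 8, 1, 6, 7, 10, 3, 2]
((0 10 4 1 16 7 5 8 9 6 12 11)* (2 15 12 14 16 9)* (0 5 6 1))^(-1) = ((0 10 4)(1 9)(2 15 12 11 5 8)(6 14 16 7))^(-1) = (0 4 10)(1 9)(2 8 5 11 12 15)(6 7 16 14)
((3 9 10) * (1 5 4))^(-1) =(1 4 5)(3 10 9)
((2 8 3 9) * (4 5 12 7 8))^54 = ((2 4 5 12 7 8 3 9))^54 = (2 3 7 5)(4 9 8 12)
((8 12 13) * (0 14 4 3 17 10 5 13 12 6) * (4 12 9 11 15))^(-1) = ((0 14 12 9 11 15 4 3 17 10 5 13 8 6))^(-1) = (0 6 8 13 5 10 17 3 4 15 11 9 12 14)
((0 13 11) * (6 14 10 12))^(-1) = ((0 13 11)(6 14 10 12))^(-1) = (0 11 13)(6 12 10 14)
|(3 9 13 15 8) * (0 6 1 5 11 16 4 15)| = 12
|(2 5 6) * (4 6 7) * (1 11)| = 10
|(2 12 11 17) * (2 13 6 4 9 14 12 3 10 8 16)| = 40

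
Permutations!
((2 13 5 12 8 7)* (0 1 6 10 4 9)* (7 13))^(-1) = ((0 1 6 10 4 9)(2 7)(5 12 8 13))^(-1) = (0 9 4 10 6 1)(2 7)(5 13 8 12)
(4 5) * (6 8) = (4 5)(6 8) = [0, 1, 2, 3, 5, 4, 8, 7, 6]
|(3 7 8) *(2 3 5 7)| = |(2 3)(5 7 8)| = 6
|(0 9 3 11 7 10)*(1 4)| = 6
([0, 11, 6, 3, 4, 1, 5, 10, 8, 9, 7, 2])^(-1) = (1 5 6 2 11)(7 10)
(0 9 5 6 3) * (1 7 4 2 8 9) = (0 1 7 4 2 8 9 5 6 3) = [1, 7, 8, 0, 2, 6, 3, 4, 9, 5]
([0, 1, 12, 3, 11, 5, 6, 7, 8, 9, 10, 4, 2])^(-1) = [0, 1, 12, 3, 11, 5, 6, 7, 8, 9, 10, 4, 2]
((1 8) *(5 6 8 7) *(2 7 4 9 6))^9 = (1 8 6 9 4)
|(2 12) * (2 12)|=1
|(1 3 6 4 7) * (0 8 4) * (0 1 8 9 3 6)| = |(0 9 3)(1 6)(4 7 8)| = 6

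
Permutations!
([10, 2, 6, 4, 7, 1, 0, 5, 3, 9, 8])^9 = [6, 5, 1, 8, 3, 7, 2, 4, 10, 9, 0]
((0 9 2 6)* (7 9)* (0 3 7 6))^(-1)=(0 2 9 7 3 6)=((0 6 3 7 9 2))^(-1)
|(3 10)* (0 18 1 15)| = |(0 18 1 15)(3 10)| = 4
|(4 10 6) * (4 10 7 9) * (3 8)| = 6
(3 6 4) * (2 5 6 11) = (2 5 6 4 3 11) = [0, 1, 5, 11, 3, 6, 4, 7, 8, 9, 10, 2]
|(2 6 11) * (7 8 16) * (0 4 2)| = 15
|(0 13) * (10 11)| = |(0 13)(10 11)| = 2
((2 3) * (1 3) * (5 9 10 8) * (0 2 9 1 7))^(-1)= ((0 2 7)(1 3 9 10 8 5))^(-1)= (0 7 2)(1 5 8 10 9 3)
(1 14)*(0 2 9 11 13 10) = (0 2 9 11 13 10)(1 14) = [2, 14, 9, 3, 4, 5, 6, 7, 8, 11, 0, 13, 12, 10, 1]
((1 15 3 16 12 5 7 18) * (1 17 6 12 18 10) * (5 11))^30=(1 6)(3 11)(5 16)(7 18)(10 17)(12 15)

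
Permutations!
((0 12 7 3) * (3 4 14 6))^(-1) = ((0 12 7 4 14 6 3))^(-1) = (0 3 6 14 4 7 12)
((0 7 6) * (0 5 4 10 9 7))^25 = (4 10 9 7 6 5)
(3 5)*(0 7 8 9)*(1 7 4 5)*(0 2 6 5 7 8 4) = (1 8 9 2 6 5 3)(4 7) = [0, 8, 6, 1, 7, 3, 5, 4, 9, 2]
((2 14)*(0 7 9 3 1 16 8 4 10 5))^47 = ((0 7 9 3 1 16 8 4 10 5)(2 14))^47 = (0 4 1 7 10 16 9 5 8 3)(2 14)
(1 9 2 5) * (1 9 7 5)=[0, 7, 1, 3, 4, 9, 6, 5, 8, 2]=(1 7 5 9 2)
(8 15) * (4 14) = (4 14)(8 15) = [0, 1, 2, 3, 14, 5, 6, 7, 15, 9, 10, 11, 12, 13, 4, 8]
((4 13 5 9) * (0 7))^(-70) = (4 5)(9 13)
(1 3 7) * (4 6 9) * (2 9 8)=(1 3 7)(2 9 4 6 8)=[0, 3, 9, 7, 6, 5, 8, 1, 2, 4]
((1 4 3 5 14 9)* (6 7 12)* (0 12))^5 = ((0 12 6 7)(1 4 3 5 14 9))^5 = (0 12 6 7)(1 9 14 5 3 4)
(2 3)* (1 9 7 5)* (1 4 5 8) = [0, 9, 3, 2, 5, 4, 6, 8, 1, 7] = (1 9 7 8)(2 3)(4 5)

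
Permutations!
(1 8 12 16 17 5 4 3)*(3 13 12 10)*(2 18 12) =(1 8 10 3)(2 18 12 16 17 5 4 13) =[0, 8, 18, 1, 13, 4, 6, 7, 10, 9, 3, 11, 16, 2, 14, 15, 17, 5, 12]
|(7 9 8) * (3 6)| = |(3 6)(7 9 8)| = 6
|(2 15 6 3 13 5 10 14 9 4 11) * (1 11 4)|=|(1 11 2 15 6 3 13 5 10 14 9)|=11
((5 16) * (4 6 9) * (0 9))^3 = ((0 9 4 6)(5 16))^3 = (0 6 4 9)(5 16)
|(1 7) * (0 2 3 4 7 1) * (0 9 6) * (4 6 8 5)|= |(0 2 3 6)(4 7 9 8 5)|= 20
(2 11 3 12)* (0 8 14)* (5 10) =(0 8 14)(2 11 3 12)(5 10) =[8, 1, 11, 12, 4, 10, 6, 7, 14, 9, 5, 3, 2, 13, 0]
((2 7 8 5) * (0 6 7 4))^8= ((0 6 7 8 5 2 4))^8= (0 6 7 8 5 2 4)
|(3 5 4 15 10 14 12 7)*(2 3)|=|(2 3 5 4 15 10 14 12 7)|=9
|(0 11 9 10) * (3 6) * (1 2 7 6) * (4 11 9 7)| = 21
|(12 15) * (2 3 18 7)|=|(2 3 18 7)(12 15)|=4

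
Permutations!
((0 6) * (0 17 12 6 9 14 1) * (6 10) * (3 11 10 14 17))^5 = (0 1 14 12 17 9)(3 11 10 6) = ((0 9 17 12 14 1)(3 11 10 6))^5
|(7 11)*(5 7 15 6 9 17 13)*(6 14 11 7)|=|(5 6 9 17 13)(11 15 14)|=15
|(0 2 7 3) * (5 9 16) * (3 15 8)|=|(0 2 7 15 8 3)(5 9 16)|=6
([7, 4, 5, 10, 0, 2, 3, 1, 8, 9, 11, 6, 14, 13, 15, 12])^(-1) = [4, 7, 5, 6, 1, 2, 11, 0, 8, 9, 3, 10, 15, 13, 12, 14]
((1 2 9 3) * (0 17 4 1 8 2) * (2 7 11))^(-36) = ((0 17 4 1)(2 9 3 8 7 11))^(-36) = (17)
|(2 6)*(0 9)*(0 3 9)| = 2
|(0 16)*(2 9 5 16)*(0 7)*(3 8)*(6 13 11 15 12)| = |(0 2 9 5 16 7)(3 8)(6 13 11 15 12)| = 30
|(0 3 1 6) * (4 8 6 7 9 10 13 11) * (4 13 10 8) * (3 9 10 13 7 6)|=|(0 9 8 3 1 6)(7 10 13 11)|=12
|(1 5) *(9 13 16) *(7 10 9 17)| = 6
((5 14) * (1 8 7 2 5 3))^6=(1 3 14 5 2 7 8)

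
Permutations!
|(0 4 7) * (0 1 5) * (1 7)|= 4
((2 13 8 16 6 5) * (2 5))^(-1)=(2 6 16 8 13)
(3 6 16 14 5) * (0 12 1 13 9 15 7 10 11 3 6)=(0 12 1 13 9 15 7 10 11 3)(5 6 16 14)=[12, 13, 2, 0, 4, 6, 16, 10, 8, 15, 11, 3, 1, 9, 5, 7, 14]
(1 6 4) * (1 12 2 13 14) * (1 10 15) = (1 6 4 12 2 13 14 10 15) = [0, 6, 13, 3, 12, 5, 4, 7, 8, 9, 15, 11, 2, 14, 10, 1]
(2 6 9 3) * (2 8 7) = (2 6 9 3 8 7) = [0, 1, 6, 8, 4, 5, 9, 2, 7, 3]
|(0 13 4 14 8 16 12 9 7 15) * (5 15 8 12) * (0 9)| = 30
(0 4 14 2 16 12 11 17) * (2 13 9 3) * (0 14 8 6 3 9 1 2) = (0 4 8 6 3)(1 2 16 12 11 17 14 13) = [4, 2, 16, 0, 8, 5, 3, 7, 6, 9, 10, 17, 11, 1, 13, 15, 12, 14]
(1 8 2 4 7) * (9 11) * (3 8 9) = (1 9 11 3 8 2 4 7) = [0, 9, 4, 8, 7, 5, 6, 1, 2, 11, 10, 3]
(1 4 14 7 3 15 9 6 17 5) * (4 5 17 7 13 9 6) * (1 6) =(17)(1 5 6 7 3 15)(4 14 13 9) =[0, 5, 2, 15, 14, 6, 7, 3, 8, 4, 10, 11, 12, 9, 13, 1, 16, 17]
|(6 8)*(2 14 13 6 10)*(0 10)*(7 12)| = 14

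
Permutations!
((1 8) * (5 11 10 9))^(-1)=(1 8)(5 9 10 11)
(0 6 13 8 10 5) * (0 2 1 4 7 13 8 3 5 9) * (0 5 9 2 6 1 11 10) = [1, 4, 11, 9, 7, 6, 8, 13, 0, 5, 2, 10, 12, 3] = (0 1 4 7 13 3 9 5 6 8)(2 11 10)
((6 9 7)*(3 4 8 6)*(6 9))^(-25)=(9)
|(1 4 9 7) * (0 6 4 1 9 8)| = 4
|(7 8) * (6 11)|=|(6 11)(7 8)|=2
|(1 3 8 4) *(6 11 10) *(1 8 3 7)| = 6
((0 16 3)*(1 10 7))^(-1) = ((0 16 3)(1 10 7))^(-1) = (0 3 16)(1 7 10)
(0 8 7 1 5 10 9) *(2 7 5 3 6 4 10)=(0 8 5 2 7 1 3 6 4 10 9)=[8, 3, 7, 6, 10, 2, 4, 1, 5, 0, 9]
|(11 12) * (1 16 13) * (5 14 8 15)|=12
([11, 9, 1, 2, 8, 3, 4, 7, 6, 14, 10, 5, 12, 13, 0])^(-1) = [14, 2, 3, 5, 6, 11, 8, 7, 4, 1, 10, 0, 12, 13, 9]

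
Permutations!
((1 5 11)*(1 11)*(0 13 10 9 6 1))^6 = ((0 13 10 9 6 1 5))^6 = (0 5 1 6 9 10 13)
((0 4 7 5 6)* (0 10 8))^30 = ((0 4 7 5 6 10 8))^30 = (0 7 6 8 4 5 10)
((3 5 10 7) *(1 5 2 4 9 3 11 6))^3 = ((1 5 10 7 11 6)(2 4 9 3))^3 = (1 7)(2 3 9 4)(5 11)(6 10)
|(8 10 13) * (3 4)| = 6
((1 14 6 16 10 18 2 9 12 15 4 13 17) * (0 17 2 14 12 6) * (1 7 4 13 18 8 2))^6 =(18)(1 15)(12 13)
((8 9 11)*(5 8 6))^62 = (5 9 6 8 11)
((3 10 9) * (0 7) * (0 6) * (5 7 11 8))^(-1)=((0 11 8 5 7 6)(3 10 9))^(-1)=(0 6 7 5 8 11)(3 9 10)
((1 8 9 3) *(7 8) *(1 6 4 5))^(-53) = (1 9 4 7 3 5 8 6)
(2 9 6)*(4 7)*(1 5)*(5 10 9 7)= (1 10 9 6 2 7 4 5)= [0, 10, 7, 3, 5, 1, 2, 4, 8, 6, 9]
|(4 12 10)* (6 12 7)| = |(4 7 6 12 10)| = 5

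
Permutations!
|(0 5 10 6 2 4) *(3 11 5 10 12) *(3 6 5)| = |(0 10 5 12 6 2 4)(3 11)| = 14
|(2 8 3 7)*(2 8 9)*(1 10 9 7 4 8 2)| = |(1 10 9)(2 7)(3 4 8)| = 6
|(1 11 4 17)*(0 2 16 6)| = 4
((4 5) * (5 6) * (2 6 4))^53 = ((2 6 5))^53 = (2 5 6)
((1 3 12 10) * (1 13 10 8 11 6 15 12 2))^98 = (1 2 3)(6 8 15 11 12)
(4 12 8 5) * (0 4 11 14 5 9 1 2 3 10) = (0 4 12 8 9 1 2 3 10)(5 11 14) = [4, 2, 3, 10, 12, 11, 6, 7, 9, 1, 0, 14, 8, 13, 5]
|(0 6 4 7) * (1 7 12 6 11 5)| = 15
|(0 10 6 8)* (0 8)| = |(0 10 6)| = 3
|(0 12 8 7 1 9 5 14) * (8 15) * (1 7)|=|(0 12 15 8 1 9 5 14)|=8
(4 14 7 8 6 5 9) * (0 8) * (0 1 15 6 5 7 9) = [8, 15, 2, 3, 14, 0, 7, 1, 5, 4, 10, 11, 12, 13, 9, 6] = (0 8 5)(1 15 6 7)(4 14 9)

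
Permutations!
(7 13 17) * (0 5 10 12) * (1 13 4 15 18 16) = (0 5 10 12)(1 13 17 7 4 15 18 16) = [5, 13, 2, 3, 15, 10, 6, 4, 8, 9, 12, 11, 0, 17, 14, 18, 1, 7, 16]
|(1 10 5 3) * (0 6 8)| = 12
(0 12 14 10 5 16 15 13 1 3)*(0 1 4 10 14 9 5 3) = [12, 0, 2, 1, 10, 16, 6, 7, 8, 5, 3, 11, 9, 4, 14, 13, 15] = (0 12 9 5 16 15 13 4 10 3 1)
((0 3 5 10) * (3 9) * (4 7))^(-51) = (0 10 5 3 9)(4 7)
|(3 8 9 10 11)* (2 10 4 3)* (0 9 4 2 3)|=|(0 9 2 10 11 3 8 4)|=8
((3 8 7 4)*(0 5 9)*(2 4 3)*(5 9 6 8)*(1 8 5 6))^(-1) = ((0 9)(1 8 7 3 6 5)(2 4))^(-1) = (0 9)(1 5 6 3 7 8)(2 4)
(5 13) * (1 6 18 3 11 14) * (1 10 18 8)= (1 6 8)(3 11 14 10 18)(5 13)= [0, 6, 2, 11, 4, 13, 8, 7, 1, 9, 18, 14, 12, 5, 10, 15, 16, 17, 3]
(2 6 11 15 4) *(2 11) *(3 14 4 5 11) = [0, 1, 6, 14, 3, 11, 2, 7, 8, 9, 10, 15, 12, 13, 4, 5] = (2 6)(3 14 4)(5 11 15)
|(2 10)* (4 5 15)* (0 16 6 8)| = 12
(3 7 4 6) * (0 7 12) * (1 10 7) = [1, 10, 2, 12, 6, 5, 3, 4, 8, 9, 7, 11, 0] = (0 1 10 7 4 6 3 12)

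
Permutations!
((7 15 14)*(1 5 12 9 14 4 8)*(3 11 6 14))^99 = ((1 5 12 9 3 11 6 14 7 15 4 8))^99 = (1 9 6 15)(3 14 4 5)(7 8 12 11)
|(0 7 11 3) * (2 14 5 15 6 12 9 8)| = 8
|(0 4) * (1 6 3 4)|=|(0 1 6 3 4)|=5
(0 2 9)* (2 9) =(0 9) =[9, 1, 2, 3, 4, 5, 6, 7, 8, 0]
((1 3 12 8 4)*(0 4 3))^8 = (0 1 4)(3 8 12)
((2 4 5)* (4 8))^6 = ((2 8 4 5))^6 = (2 4)(5 8)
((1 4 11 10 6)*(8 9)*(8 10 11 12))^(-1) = ((1 4 12 8 9 10 6))^(-1) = (1 6 10 9 8 12 4)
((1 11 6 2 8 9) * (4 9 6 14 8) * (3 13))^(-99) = (1 2 14 9 6 11 4 8)(3 13)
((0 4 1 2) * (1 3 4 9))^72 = (9)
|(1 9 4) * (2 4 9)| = 3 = |(9)(1 2 4)|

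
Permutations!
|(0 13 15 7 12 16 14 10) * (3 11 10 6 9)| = 12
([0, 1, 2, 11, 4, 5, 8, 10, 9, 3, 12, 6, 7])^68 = [0, 1, 2, 8, 4, 5, 3, 12, 11, 6, 7, 9, 10]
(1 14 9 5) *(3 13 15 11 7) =[0, 14, 2, 13, 4, 1, 6, 3, 8, 5, 10, 7, 12, 15, 9, 11] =(1 14 9 5)(3 13 15 11 7)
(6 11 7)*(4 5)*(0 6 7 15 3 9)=(0 6 11 15 3 9)(4 5)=[6, 1, 2, 9, 5, 4, 11, 7, 8, 0, 10, 15, 12, 13, 14, 3]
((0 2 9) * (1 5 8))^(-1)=((0 2 9)(1 5 8))^(-1)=(0 9 2)(1 8 5)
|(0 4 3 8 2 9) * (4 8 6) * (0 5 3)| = |(0 8 2 9 5 3 6 4)| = 8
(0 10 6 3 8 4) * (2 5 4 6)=(0 10 2 5 4)(3 8 6)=[10, 1, 5, 8, 0, 4, 3, 7, 6, 9, 2]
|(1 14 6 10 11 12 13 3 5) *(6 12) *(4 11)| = |(1 14 12 13 3 5)(4 11 6 10)| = 12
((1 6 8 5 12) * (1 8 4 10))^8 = ((1 6 4 10)(5 12 8))^8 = (5 8 12)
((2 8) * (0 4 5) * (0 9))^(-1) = ((0 4 5 9)(2 8))^(-1) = (0 9 5 4)(2 8)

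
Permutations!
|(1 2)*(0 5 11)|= 6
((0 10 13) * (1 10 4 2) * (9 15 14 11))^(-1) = (0 13 10 1 2 4)(9 11 14 15)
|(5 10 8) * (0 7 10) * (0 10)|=6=|(0 7)(5 10 8)|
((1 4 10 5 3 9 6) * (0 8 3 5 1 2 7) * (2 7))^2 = ((0 8 3 9 6 7)(1 4 10))^2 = (0 3 6)(1 10 4)(7 8 9)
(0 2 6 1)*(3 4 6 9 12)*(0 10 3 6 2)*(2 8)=[0, 10, 9, 4, 8, 5, 1, 7, 2, 12, 3, 11, 6]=(1 10 3 4 8 2 9 12 6)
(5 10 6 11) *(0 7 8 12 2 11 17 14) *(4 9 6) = (0 7 8 12 2 11 5 10 4 9 6 17 14) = [7, 1, 11, 3, 9, 10, 17, 8, 12, 6, 4, 5, 2, 13, 0, 15, 16, 14]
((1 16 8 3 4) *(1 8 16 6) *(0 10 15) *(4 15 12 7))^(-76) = (16)(0 4)(3 12)(7 15)(8 10)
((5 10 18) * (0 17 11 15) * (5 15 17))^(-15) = (18)(11 17) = ((0 5 10 18 15)(11 17))^(-15)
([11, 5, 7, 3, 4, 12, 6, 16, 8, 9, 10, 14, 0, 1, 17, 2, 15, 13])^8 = (17)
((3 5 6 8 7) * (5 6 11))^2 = (11)(3 8)(6 7)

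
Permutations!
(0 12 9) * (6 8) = [12, 1, 2, 3, 4, 5, 8, 7, 6, 0, 10, 11, 9] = (0 12 9)(6 8)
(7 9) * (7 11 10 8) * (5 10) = (5 10 8 7 9 11) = [0, 1, 2, 3, 4, 10, 6, 9, 7, 11, 8, 5]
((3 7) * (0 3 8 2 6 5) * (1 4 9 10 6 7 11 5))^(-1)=(0 5 11 3)(1 6 10 9 4)(2 8 7)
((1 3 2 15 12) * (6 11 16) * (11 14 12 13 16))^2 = ((1 3 2 15 13 16 6 14 12))^2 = (1 2 13 6 12 3 15 16 14)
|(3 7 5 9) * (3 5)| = |(3 7)(5 9)| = 2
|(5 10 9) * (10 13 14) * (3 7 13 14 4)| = |(3 7 13 4)(5 14 10 9)| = 4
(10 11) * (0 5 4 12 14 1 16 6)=[5, 16, 2, 3, 12, 4, 0, 7, 8, 9, 11, 10, 14, 13, 1, 15, 6]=(0 5 4 12 14 1 16 6)(10 11)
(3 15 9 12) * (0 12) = (0 12 3 15 9) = [12, 1, 2, 15, 4, 5, 6, 7, 8, 0, 10, 11, 3, 13, 14, 9]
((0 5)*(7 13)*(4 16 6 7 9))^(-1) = (0 5)(4 9 13 7 6 16)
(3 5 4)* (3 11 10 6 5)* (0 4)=(0 4 11 10 6 5)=[4, 1, 2, 3, 11, 0, 5, 7, 8, 9, 6, 10]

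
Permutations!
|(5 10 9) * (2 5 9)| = |(2 5 10)| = 3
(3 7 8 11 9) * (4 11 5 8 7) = (3 4 11 9)(5 8) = [0, 1, 2, 4, 11, 8, 6, 7, 5, 3, 10, 9]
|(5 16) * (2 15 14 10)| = 4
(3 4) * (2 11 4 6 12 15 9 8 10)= (2 11 4 3 6 12 15 9 8 10)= [0, 1, 11, 6, 3, 5, 12, 7, 10, 8, 2, 4, 15, 13, 14, 9]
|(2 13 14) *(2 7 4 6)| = |(2 13 14 7 4 6)| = 6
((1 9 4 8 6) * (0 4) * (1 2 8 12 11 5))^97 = (0 9 1 5 11 12 4)(2 8 6)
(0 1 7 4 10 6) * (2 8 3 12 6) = (0 1 7 4 10 2 8 3 12 6) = [1, 7, 8, 12, 10, 5, 0, 4, 3, 9, 2, 11, 6]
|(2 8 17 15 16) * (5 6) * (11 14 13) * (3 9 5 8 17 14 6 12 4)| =|(2 17 15 16)(3 9 5 12 4)(6 8 14 13 11)| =20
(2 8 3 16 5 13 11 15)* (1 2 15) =(1 2 8 3 16 5 13 11) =[0, 2, 8, 16, 4, 13, 6, 7, 3, 9, 10, 1, 12, 11, 14, 15, 5]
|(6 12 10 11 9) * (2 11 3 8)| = 8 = |(2 11 9 6 12 10 3 8)|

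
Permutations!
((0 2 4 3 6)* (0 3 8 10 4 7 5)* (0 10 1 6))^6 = ((0 2 7 5 10 4 8 1 6 3))^6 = (0 8 7 6 10)(1 5 3 4 2)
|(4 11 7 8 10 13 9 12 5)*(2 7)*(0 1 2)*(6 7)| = |(0 1 2 6 7 8 10 13 9 12 5 4 11)| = 13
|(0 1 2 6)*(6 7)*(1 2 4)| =4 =|(0 2 7 6)(1 4)|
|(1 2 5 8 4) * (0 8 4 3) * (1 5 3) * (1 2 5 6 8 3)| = 6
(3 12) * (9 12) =(3 9 12) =[0, 1, 2, 9, 4, 5, 6, 7, 8, 12, 10, 11, 3]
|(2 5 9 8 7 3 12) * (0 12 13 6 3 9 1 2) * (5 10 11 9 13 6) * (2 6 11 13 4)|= 12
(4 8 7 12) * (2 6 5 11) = (2 6 5 11)(4 8 7 12) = [0, 1, 6, 3, 8, 11, 5, 12, 7, 9, 10, 2, 4]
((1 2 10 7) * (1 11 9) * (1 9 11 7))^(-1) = (11)(1 10 2)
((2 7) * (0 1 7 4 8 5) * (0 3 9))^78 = (0 5 2)(1 3 4)(7 9 8)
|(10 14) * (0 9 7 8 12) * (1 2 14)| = 20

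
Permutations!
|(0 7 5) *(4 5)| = 4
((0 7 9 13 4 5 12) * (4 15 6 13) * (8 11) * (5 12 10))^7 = (0 9 12 7 4)(5 10)(6 13 15)(8 11) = ((0 7 9 4 12)(5 10)(6 13 15)(8 11))^7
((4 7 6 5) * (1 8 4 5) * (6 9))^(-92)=(1 9 4)(6 7 8)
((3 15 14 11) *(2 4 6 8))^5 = ((2 4 6 8)(3 15 14 11))^5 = (2 4 6 8)(3 15 14 11)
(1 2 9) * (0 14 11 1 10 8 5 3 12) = [14, 2, 9, 12, 4, 3, 6, 7, 5, 10, 8, 1, 0, 13, 11] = (0 14 11 1 2 9 10 8 5 3 12)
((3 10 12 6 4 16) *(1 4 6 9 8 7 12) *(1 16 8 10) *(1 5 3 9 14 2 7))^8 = (1 8 4)(9 16 10)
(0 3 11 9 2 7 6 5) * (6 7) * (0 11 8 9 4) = (0 3 8 9 2 6 5 11 4) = [3, 1, 6, 8, 0, 11, 5, 7, 9, 2, 10, 4]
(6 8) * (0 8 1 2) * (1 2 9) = (0 8 6 2)(1 9) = [8, 9, 0, 3, 4, 5, 2, 7, 6, 1]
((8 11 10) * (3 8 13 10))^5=((3 8 11)(10 13))^5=(3 11 8)(10 13)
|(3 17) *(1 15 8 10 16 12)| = 6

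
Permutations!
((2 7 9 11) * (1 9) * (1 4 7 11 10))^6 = (11)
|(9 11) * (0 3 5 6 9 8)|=7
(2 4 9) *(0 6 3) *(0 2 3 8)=(0 6 8)(2 4 9 3)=[6, 1, 4, 2, 9, 5, 8, 7, 0, 3]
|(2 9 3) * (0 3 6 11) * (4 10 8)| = 6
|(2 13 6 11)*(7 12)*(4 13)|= 10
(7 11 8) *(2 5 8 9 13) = (2 5 8 7 11 9 13) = [0, 1, 5, 3, 4, 8, 6, 11, 7, 13, 10, 9, 12, 2]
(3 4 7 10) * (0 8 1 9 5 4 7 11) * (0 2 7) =[8, 9, 7, 0, 11, 4, 6, 10, 1, 5, 3, 2] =(0 8 1 9 5 4 11 2 7 10 3)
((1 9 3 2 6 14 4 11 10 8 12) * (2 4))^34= (1 3 11 8)(2 6 14)(4 10 12 9)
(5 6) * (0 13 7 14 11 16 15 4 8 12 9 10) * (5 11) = [13, 1, 2, 3, 8, 6, 11, 14, 12, 10, 0, 16, 9, 7, 5, 4, 15] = (0 13 7 14 5 6 11 16 15 4 8 12 9 10)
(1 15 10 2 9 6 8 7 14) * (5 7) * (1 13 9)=[0, 15, 1, 3, 4, 7, 8, 14, 5, 6, 2, 11, 12, 9, 13, 10]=(1 15 10 2)(5 7 14 13 9 6 8)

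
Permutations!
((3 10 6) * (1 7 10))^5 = ((1 7 10 6 3))^5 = (10)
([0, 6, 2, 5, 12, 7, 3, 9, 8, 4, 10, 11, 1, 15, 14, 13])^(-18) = [0, 4, 2, 1, 7, 6, 12, 3, 8, 5, 10, 11, 9, 13, 14, 15]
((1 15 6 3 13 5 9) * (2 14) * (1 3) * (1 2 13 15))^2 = (2 13 9 15)(3 6 14 5) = ((2 14 13 5 9 3 15 6))^2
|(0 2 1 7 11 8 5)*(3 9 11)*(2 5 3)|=|(0 5)(1 7 2)(3 9 11 8)|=12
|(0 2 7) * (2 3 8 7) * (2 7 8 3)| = |(8)(0 2 7)| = 3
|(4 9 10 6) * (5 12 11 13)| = |(4 9 10 6)(5 12 11 13)| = 4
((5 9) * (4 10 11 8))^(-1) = (4 8 11 10)(5 9)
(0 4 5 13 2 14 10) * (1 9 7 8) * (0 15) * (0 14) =[4, 9, 0, 3, 5, 13, 6, 8, 1, 7, 15, 11, 12, 2, 10, 14] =(0 4 5 13 2)(1 9 7 8)(10 15 14)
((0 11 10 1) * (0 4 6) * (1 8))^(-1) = ((0 11 10 8 1 4 6))^(-1) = (0 6 4 1 8 10 11)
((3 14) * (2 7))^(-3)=(2 7)(3 14)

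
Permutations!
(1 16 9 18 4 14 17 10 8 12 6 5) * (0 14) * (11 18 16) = [14, 11, 2, 3, 0, 1, 5, 7, 12, 16, 8, 18, 6, 13, 17, 15, 9, 10, 4] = (0 14 17 10 8 12 6 5 1 11 18 4)(9 16)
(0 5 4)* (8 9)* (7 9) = (0 5 4)(7 9 8) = [5, 1, 2, 3, 0, 4, 6, 9, 7, 8]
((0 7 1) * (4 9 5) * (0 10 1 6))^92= ((0 7 6)(1 10)(4 9 5))^92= (10)(0 6 7)(4 5 9)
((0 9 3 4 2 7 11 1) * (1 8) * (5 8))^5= (0 7)(1 2)(3 5)(4 8)(9 11)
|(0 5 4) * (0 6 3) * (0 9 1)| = 7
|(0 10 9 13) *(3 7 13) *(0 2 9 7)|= |(0 10 7 13 2 9 3)|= 7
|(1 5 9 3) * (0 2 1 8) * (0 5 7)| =|(0 2 1 7)(3 8 5 9)| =4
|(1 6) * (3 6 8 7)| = 5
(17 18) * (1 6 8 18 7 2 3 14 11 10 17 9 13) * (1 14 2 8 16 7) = [0, 6, 3, 2, 4, 5, 16, 8, 18, 13, 17, 10, 12, 14, 11, 15, 7, 1, 9] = (1 6 16 7 8 18 9 13 14 11 10 17)(2 3)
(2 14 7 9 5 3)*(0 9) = (0 9 5 3 2 14 7) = [9, 1, 14, 2, 4, 3, 6, 0, 8, 5, 10, 11, 12, 13, 7]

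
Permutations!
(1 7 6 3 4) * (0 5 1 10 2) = [5, 7, 0, 4, 10, 1, 3, 6, 8, 9, 2] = (0 5 1 7 6 3 4 10 2)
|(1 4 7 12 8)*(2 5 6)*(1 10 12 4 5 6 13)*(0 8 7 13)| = |(0 8 10 12 7 4 13 1 5)(2 6)| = 18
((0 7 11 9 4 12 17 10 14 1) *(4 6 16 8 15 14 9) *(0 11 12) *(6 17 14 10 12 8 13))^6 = ((0 7 8 15 10 9 17 12 14 1 11 4)(6 16 13))^6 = (0 17)(1 15)(4 9)(7 12)(8 14)(10 11)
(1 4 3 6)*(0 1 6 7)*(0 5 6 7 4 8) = (0 1 8)(3 4)(5 6 7) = [1, 8, 2, 4, 3, 6, 7, 5, 0]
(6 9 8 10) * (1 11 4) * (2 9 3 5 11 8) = (1 8 10 6 3 5 11 4)(2 9) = [0, 8, 9, 5, 1, 11, 3, 7, 10, 2, 6, 4]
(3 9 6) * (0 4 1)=(0 4 1)(3 9 6)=[4, 0, 2, 9, 1, 5, 3, 7, 8, 6]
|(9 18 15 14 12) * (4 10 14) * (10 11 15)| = 15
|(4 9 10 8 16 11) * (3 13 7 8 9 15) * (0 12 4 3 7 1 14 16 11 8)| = 70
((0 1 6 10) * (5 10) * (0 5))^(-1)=((0 1 6)(5 10))^(-1)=(0 6 1)(5 10)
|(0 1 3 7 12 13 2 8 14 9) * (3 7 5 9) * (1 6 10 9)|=36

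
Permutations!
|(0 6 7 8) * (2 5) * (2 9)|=12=|(0 6 7 8)(2 5 9)|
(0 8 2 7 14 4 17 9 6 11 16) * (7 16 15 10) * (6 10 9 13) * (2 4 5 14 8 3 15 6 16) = (0 3 15 9 10 7 8 4 17 13 16)(5 14)(6 11) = [3, 1, 2, 15, 17, 14, 11, 8, 4, 10, 7, 6, 12, 16, 5, 9, 0, 13]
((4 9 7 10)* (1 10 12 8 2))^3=(1 9 8 10 7 2 4 12)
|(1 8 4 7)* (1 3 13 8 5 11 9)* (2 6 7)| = |(1 5 11 9)(2 6 7 3 13 8 4)| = 28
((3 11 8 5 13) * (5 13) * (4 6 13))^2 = (3 8 6)(4 13 11)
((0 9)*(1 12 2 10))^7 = (0 9)(1 10 2 12)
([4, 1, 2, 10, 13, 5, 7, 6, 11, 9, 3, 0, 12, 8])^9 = [11, 1, 2, 10, 0, 5, 7, 6, 13, 9, 3, 8, 12, 4]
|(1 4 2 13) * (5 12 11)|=|(1 4 2 13)(5 12 11)|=12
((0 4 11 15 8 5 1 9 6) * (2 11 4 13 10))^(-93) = (0 8 13 5 10 1 2 9 11 6 15)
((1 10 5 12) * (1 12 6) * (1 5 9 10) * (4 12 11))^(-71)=((4 12 11)(5 6)(9 10))^(-71)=(4 12 11)(5 6)(9 10)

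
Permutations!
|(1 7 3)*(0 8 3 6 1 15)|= 12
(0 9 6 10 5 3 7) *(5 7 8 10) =(0 9 6 5 3 8 10 7) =[9, 1, 2, 8, 4, 3, 5, 0, 10, 6, 7]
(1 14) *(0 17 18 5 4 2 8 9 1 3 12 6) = (0 17 18 5 4 2 8 9 1 14 3 12 6) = [17, 14, 8, 12, 2, 4, 0, 7, 9, 1, 10, 11, 6, 13, 3, 15, 16, 18, 5]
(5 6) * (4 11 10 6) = (4 11 10 6 5) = [0, 1, 2, 3, 11, 4, 5, 7, 8, 9, 6, 10]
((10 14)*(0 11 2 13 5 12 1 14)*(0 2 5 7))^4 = (0 1 13 5 10)(2 11 14 7 12)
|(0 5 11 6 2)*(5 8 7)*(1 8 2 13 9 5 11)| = |(0 2)(1 8 7 11 6 13 9 5)| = 8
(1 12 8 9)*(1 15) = (1 12 8 9 15) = [0, 12, 2, 3, 4, 5, 6, 7, 9, 15, 10, 11, 8, 13, 14, 1]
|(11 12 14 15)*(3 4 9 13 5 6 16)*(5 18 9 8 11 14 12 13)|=|(3 4 8 11 13 18 9 5 6 16)(14 15)|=10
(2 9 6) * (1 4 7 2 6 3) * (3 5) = (1 4 7 2 9 5 3) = [0, 4, 9, 1, 7, 3, 6, 2, 8, 5]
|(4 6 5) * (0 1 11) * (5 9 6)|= 6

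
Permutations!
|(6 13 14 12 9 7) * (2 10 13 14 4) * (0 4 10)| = |(0 4 2)(6 14 12 9 7)(10 13)| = 30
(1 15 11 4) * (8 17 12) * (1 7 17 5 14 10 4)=(1 15 11)(4 7 17 12 8 5 14 10)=[0, 15, 2, 3, 7, 14, 6, 17, 5, 9, 4, 1, 8, 13, 10, 11, 16, 12]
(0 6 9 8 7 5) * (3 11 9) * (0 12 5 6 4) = [4, 1, 2, 11, 0, 12, 3, 6, 7, 8, 10, 9, 5] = (0 4)(3 11 9 8 7 6)(5 12)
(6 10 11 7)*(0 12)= [12, 1, 2, 3, 4, 5, 10, 6, 8, 9, 11, 7, 0]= (0 12)(6 10 11 7)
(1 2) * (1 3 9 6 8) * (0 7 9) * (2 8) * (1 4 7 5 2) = (0 5 2 3)(1 8 4 7 9 6) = [5, 8, 3, 0, 7, 2, 1, 9, 4, 6]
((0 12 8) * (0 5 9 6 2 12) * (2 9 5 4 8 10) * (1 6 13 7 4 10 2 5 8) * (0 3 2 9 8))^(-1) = ((0 3 2 12 9 13 7 4 1 6 8 10 5))^(-1) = (0 5 10 8 6 1 4 7 13 9 12 2 3)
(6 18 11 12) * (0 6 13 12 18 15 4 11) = (0 6 15 4 11 18)(12 13) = [6, 1, 2, 3, 11, 5, 15, 7, 8, 9, 10, 18, 13, 12, 14, 4, 16, 17, 0]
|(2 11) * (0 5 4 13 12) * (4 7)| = |(0 5 7 4 13 12)(2 11)| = 6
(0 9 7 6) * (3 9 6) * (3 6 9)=[9, 1, 2, 3, 4, 5, 0, 6, 8, 7]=(0 9 7 6)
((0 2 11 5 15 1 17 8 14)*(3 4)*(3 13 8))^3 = ((0 2 11 5 15 1 17 3 4 13 8 14))^3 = (0 5 17 13)(1 4 14 11)(2 15 3 8)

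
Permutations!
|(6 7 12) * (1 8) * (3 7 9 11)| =|(1 8)(3 7 12 6 9 11)| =6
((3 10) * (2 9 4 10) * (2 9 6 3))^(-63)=(2 9)(3 10)(4 6)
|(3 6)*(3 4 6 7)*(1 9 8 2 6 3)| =8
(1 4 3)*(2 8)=(1 4 3)(2 8)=[0, 4, 8, 1, 3, 5, 6, 7, 2]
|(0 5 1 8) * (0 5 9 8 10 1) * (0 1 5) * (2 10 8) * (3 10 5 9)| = |(0 3 10 9 2 5 1 8)| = 8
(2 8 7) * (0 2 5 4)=[2, 1, 8, 3, 0, 4, 6, 5, 7]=(0 2 8 7 5 4)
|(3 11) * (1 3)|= |(1 3 11)|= 3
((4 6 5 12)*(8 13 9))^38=((4 6 5 12)(8 13 9))^38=(4 5)(6 12)(8 9 13)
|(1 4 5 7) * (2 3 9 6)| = |(1 4 5 7)(2 3 9 6)| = 4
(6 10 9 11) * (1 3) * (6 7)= (1 3)(6 10 9 11 7)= [0, 3, 2, 1, 4, 5, 10, 6, 8, 11, 9, 7]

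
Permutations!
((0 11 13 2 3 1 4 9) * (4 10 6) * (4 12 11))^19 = ((0 4 9)(1 10 6 12 11 13 2 3))^19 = (0 4 9)(1 12 2 10 11 3 6 13)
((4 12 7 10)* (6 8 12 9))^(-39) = ((4 9 6 8 12 7 10))^(-39) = (4 8 10 6 7 9 12)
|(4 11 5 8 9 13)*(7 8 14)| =|(4 11 5 14 7 8 9 13)| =8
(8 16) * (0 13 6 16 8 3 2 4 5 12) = (0 13 6 16 3 2 4 5 12) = [13, 1, 4, 2, 5, 12, 16, 7, 8, 9, 10, 11, 0, 6, 14, 15, 3]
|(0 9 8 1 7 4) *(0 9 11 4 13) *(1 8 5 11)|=|(0 1 7 13)(4 9 5 11)|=4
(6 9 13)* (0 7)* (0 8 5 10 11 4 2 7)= (2 7 8 5 10 11 4)(6 9 13)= [0, 1, 7, 3, 2, 10, 9, 8, 5, 13, 11, 4, 12, 6]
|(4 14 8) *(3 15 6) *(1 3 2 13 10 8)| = 10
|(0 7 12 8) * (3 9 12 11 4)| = 8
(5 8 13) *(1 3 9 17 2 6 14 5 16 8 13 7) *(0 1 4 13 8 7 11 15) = (0 1 3 9 17 2 6 14 5 8 11 15)(4 13 16 7) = [1, 3, 6, 9, 13, 8, 14, 4, 11, 17, 10, 15, 12, 16, 5, 0, 7, 2]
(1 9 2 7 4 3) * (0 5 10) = [5, 9, 7, 1, 3, 10, 6, 4, 8, 2, 0] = (0 5 10)(1 9 2 7 4 3)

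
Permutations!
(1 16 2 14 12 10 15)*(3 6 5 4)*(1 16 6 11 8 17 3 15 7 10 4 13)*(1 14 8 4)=(1 6 5 13 14 12)(2 8 17 3 11 4 15 16)(7 10)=[0, 6, 8, 11, 15, 13, 5, 10, 17, 9, 7, 4, 1, 14, 12, 16, 2, 3]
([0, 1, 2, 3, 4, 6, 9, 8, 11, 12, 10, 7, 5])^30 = (5 9)(6 12)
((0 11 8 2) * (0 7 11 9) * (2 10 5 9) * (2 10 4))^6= (0 5)(2 7 11 8 4)(9 10)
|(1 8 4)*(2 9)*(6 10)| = 6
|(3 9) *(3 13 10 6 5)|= |(3 9 13 10 6 5)|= 6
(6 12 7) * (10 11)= (6 12 7)(10 11)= [0, 1, 2, 3, 4, 5, 12, 6, 8, 9, 11, 10, 7]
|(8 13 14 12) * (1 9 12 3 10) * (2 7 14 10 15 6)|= 6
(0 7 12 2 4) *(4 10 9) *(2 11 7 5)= (0 5 2 10 9 4)(7 12 11)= [5, 1, 10, 3, 0, 2, 6, 12, 8, 4, 9, 7, 11]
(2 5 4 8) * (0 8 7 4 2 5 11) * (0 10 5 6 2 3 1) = [8, 0, 11, 1, 7, 3, 2, 4, 6, 9, 5, 10] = (0 8 6 2 11 10 5 3 1)(4 7)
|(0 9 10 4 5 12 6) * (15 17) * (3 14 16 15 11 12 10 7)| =33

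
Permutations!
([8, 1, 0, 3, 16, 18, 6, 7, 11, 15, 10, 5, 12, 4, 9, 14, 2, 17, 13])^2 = (0 11 18 4 2 8 5 13 16)(9 14 15)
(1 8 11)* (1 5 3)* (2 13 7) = [0, 8, 13, 1, 4, 3, 6, 2, 11, 9, 10, 5, 12, 7] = (1 8 11 5 3)(2 13 7)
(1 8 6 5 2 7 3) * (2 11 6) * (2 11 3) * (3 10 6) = (1 8 11 3)(2 7)(5 10 6) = [0, 8, 7, 1, 4, 10, 5, 2, 11, 9, 6, 3]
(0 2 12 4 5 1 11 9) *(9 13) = (0 2 12 4 5 1 11 13 9) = [2, 11, 12, 3, 5, 1, 6, 7, 8, 0, 10, 13, 4, 9]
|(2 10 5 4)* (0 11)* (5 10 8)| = |(0 11)(2 8 5 4)| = 4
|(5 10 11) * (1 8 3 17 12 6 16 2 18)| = 9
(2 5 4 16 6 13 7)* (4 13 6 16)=(16)(2 5 13 7)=[0, 1, 5, 3, 4, 13, 6, 2, 8, 9, 10, 11, 12, 7, 14, 15, 16]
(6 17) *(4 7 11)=[0, 1, 2, 3, 7, 5, 17, 11, 8, 9, 10, 4, 12, 13, 14, 15, 16, 6]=(4 7 11)(6 17)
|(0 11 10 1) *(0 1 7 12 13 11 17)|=10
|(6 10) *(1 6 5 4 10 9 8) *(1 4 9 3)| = 15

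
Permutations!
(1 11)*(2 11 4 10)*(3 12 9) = (1 4 10 2 11)(3 12 9) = [0, 4, 11, 12, 10, 5, 6, 7, 8, 3, 2, 1, 9]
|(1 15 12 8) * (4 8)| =5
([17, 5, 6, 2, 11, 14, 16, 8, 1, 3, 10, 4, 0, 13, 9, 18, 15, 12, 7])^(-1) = [12, 8, 3, 9, 11, 1, 2, 18, 7, 14, 10, 4, 17, 13, 5, 16, 6, 0, 15]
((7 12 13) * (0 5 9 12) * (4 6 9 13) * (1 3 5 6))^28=((0 6 9 12 4 1 3 5 13 7))^28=(0 13 3 4 9)(1 12 6 7 5)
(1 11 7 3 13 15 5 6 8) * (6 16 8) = (1 11 7 3 13 15 5 16 8) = [0, 11, 2, 13, 4, 16, 6, 3, 1, 9, 10, 7, 12, 15, 14, 5, 8]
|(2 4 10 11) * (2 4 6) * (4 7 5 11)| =6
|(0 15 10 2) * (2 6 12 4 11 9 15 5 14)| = 28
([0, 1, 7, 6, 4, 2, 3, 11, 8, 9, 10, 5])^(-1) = (2 5 11 7)(3 6)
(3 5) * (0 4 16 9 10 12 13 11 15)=(0 4 16 9 10 12 13 11 15)(3 5)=[4, 1, 2, 5, 16, 3, 6, 7, 8, 10, 12, 15, 13, 11, 14, 0, 9]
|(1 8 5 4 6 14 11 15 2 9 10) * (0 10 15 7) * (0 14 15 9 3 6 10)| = |(1 8 5 4 10)(2 3 6 15)(7 14 11)| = 60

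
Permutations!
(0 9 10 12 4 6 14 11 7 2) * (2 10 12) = (0 9 12 4 6 14 11 7 10 2) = [9, 1, 0, 3, 6, 5, 14, 10, 8, 12, 2, 7, 4, 13, 11]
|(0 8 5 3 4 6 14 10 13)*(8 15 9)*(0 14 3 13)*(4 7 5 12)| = |(0 15 9 8 12 4 6 3 7 5 13 14 10)| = 13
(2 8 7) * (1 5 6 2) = (1 5 6 2 8 7) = [0, 5, 8, 3, 4, 6, 2, 1, 7]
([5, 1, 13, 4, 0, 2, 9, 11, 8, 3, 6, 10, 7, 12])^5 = (0 7 3 13 6 5 11 4 12 9 2 10)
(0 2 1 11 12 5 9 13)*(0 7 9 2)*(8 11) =(1 8 11 12 5 2)(7 9 13) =[0, 8, 1, 3, 4, 2, 6, 9, 11, 13, 10, 12, 5, 7]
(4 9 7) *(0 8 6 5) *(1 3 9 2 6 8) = (0 1 3 9 7 4 2 6 5) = [1, 3, 6, 9, 2, 0, 5, 4, 8, 7]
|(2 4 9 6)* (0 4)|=5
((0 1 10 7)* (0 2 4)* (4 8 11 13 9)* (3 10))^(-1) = (0 4 9 13 11 8 2 7 10 3 1)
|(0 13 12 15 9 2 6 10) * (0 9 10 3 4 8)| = 11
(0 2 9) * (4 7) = [2, 1, 9, 3, 7, 5, 6, 4, 8, 0] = (0 2 9)(4 7)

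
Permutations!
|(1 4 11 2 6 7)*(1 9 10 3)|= 9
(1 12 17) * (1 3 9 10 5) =(1 12 17 3 9 10 5) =[0, 12, 2, 9, 4, 1, 6, 7, 8, 10, 5, 11, 17, 13, 14, 15, 16, 3]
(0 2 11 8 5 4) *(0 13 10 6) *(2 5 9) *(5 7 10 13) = (13)(0 7 10 6)(2 11 8 9)(4 5) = [7, 1, 11, 3, 5, 4, 0, 10, 9, 2, 6, 8, 12, 13]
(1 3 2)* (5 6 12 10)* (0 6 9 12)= (0 6)(1 3 2)(5 9 12 10)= [6, 3, 1, 2, 4, 9, 0, 7, 8, 12, 5, 11, 10]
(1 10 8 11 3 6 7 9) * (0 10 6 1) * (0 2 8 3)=(0 10 3 1 6 7 9 2 8 11)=[10, 6, 8, 1, 4, 5, 7, 9, 11, 2, 3, 0]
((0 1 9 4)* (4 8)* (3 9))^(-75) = ((0 1 3 9 8 4))^(-75) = (0 9)(1 8)(3 4)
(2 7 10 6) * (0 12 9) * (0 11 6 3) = [12, 1, 7, 0, 4, 5, 2, 10, 8, 11, 3, 6, 9] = (0 12 9 11 6 2 7 10 3)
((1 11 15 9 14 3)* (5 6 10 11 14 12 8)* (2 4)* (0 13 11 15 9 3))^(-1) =(0 14 1 3 15 10 6 5 8 12 9 11 13)(2 4) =((0 13 11 9 12 8 5 6 10 15 3 1 14)(2 4))^(-1)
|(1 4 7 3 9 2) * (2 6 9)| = 10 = |(1 4 7 3 2)(6 9)|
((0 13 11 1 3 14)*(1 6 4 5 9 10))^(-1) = (0 14 3 1 10 9 5 4 6 11 13)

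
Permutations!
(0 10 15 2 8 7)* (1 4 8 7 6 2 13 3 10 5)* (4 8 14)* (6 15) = (0 5 1 8 15 13 3 10 6 2 7)(4 14) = [5, 8, 7, 10, 14, 1, 2, 0, 15, 9, 6, 11, 12, 3, 4, 13]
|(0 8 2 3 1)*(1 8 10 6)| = |(0 10 6 1)(2 3 8)| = 12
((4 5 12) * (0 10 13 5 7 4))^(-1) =((0 10 13 5 12)(4 7))^(-1) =(0 12 5 13 10)(4 7)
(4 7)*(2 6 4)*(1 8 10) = (1 8 10)(2 6 4 7) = [0, 8, 6, 3, 7, 5, 4, 2, 10, 9, 1]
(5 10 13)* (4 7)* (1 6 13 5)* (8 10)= [0, 6, 2, 3, 7, 8, 13, 4, 10, 9, 5, 11, 12, 1]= (1 6 13)(4 7)(5 8 10)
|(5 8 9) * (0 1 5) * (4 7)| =|(0 1 5 8 9)(4 7)| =10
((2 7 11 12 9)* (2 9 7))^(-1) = (7 12 11)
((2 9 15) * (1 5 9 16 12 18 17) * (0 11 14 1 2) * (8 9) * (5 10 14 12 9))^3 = ((0 11 12 18 17 2 16 9 15)(1 10 14)(5 8))^3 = (0 18 16)(2 15 12)(5 8)(9 11 17)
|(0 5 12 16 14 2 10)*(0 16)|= 12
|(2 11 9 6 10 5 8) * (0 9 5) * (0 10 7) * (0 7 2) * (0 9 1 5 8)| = 15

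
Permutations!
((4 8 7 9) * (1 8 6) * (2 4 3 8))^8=(9)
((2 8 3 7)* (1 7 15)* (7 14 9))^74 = ((1 14 9 7 2 8 3 15))^74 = (1 9 2 3)(7 8 15 14)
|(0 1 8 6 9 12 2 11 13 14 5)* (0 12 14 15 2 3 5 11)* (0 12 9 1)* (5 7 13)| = 12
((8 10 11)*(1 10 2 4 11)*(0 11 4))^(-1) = ((0 11 8 2)(1 10))^(-1) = (0 2 8 11)(1 10)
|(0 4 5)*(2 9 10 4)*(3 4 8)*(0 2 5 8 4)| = 8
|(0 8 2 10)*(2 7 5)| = 6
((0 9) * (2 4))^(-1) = ((0 9)(2 4))^(-1) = (0 9)(2 4)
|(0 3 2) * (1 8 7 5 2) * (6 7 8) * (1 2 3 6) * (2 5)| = 4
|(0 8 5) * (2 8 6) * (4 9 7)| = 15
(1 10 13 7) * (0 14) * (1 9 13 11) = (0 14)(1 10 11)(7 9 13) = [14, 10, 2, 3, 4, 5, 6, 9, 8, 13, 11, 1, 12, 7, 0]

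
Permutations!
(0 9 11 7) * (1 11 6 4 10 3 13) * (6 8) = (0 9 8 6 4 10 3 13 1 11 7) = [9, 11, 2, 13, 10, 5, 4, 0, 6, 8, 3, 7, 12, 1]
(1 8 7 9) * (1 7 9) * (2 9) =(1 8 2 9 7) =[0, 8, 9, 3, 4, 5, 6, 1, 2, 7]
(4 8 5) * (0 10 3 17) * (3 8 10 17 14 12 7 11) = (0 17)(3 14 12 7 11)(4 10 8 5) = [17, 1, 2, 14, 10, 4, 6, 11, 5, 9, 8, 3, 7, 13, 12, 15, 16, 0]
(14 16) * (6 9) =(6 9)(14 16) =[0, 1, 2, 3, 4, 5, 9, 7, 8, 6, 10, 11, 12, 13, 16, 15, 14]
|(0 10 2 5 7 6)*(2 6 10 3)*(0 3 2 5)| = |(0 2)(3 5 7 10 6)| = 10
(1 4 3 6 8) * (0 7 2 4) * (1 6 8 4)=(0 7 2 1)(3 8 6 4)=[7, 0, 1, 8, 3, 5, 4, 2, 6]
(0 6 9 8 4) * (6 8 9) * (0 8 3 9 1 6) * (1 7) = [3, 6, 2, 9, 8, 5, 0, 1, 4, 7] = (0 3 9 7 1 6)(4 8)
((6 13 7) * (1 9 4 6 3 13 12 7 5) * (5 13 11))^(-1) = (13)(1 5 11 3 7 12 6 4 9)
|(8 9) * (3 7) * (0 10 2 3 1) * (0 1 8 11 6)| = |(0 10 2 3 7 8 9 11 6)| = 9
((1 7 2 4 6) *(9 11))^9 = (1 6 4 2 7)(9 11)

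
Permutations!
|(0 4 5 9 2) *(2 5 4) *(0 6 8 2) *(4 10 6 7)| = |(2 7 4 10 6 8)(5 9)| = 6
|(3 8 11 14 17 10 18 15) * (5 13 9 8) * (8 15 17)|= 15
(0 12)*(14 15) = [12, 1, 2, 3, 4, 5, 6, 7, 8, 9, 10, 11, 0, 13, 15, 14] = (0 12)(14 15)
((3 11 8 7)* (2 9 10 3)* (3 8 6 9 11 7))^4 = ((2 11 6 9 10 8 3 7))^4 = (2 10)(3 6)(7 9)(8 11)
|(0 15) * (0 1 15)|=2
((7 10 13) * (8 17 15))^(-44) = (7 10 13)(8 17 15)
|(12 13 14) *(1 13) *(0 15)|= 4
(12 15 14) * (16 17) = (12 15 14)(16 17) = [0, 1, 2, 3, 4, 5, 6, 7, 8, 9, 10, 11, 15, 13, 12, 14, 17, 16]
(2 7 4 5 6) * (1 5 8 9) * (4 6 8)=(1 5 8 9)(2 7 6)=[0, 5, 7, 3, 4, 8, 2, 6, 9, 1]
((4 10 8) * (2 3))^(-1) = ((2 3)(4 10 8))^(-1) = (2 3)(4 8 10)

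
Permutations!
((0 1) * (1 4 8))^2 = ((0 4 8 1))^2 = (0 8)(1 4)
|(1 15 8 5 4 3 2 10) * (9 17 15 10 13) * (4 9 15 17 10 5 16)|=28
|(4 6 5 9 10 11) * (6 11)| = |(4 11)(5 9 10 6)| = 4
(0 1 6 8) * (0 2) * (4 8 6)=(0 1 4 8 2)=[1, 4, 0, 3, 8, 5, 6, 7, 2]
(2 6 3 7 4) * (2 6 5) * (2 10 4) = (2 5 10 4 6 3 7) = [0, 1, 5, 7, 6, 10, 3, 2, 8, 9, 4]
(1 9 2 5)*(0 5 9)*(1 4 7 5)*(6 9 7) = [1, 0, 7, 3, 6, 4, 9, 5, 8, 2] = (0 1)(2 7 5 4 6 9)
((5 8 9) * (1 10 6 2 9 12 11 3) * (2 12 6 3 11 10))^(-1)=((1 2 9 5 8 6 12 10 3))^(-1)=(1 3 10 12 6 8 5 9 2)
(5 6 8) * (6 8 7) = (5 8)(6 7) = [0, 1, 2, 3, 4, 8, 7, 6, 5]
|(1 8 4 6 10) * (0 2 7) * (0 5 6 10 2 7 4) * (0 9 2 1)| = 10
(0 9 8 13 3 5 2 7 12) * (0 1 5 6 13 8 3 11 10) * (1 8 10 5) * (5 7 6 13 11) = [9, 1, 6, 13, 4, 2, 11, 12, 10, 3, 0, 7, 8, 5] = (0 9 3 13 5 2 6 11 7 12 8 10)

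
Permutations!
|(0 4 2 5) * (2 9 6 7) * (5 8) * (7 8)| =|(0 4 9 6 8 5)(2 7)| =6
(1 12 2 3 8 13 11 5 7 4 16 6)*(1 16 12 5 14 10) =(1 5 7 4 12 2 3 8 13 11 14 10)(6 16) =[0, 5, 3, 8, 12, 7, 16, 4, 13, 9, 1, 14, 2, 11, 10, 15, 6]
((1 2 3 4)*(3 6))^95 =(6)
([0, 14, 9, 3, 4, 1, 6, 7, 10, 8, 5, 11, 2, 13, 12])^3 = [0, 2, 10, 3, 4, 12, 6, 7, 1, 5, 14, 11, 8, 13, 9]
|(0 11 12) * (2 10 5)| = 3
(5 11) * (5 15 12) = (5 11 15 12) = [0, 1, 2, 3, 4, 11, 6, 7, 8, 9, 10, 15, 5, 13, 14, 12]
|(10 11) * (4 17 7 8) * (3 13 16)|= |(3 13 16)(4 17 7 8)(10 11)|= 12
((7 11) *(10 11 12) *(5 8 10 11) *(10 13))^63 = (5 10 13 8)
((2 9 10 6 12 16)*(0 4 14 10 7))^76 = (0 16 14 9 6)(2 10 7 12 4)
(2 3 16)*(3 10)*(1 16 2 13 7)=[0, 16, 10, 2, 4, 5, 6, 1, 8, 9, 3, 11, 12, 7, 14, 15, 13]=(1 16 13 7)(2 10 3)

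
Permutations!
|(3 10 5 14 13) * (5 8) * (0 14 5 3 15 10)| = 7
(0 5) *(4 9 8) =(0 5)(4 9 8) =[5, 1, 2, 3, 9, 0, 6, 7, 4, 8]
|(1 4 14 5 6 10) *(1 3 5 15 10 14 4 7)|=6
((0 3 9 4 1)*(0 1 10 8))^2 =(0 9 10)(3 4 8)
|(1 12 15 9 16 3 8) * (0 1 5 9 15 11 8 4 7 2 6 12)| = |(0 1)(2 6 12 11 8 5 9 16 3 4 7)| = 22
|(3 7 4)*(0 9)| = 6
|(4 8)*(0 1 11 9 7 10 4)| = 8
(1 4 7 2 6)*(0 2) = (0 2 6 1 4 7) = [2, 4, 6, 3, 7, 5, 1, 0]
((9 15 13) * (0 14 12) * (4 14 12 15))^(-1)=(0 12)(4 9 13 15 14)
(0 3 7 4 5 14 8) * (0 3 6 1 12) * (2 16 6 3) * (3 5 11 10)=(0 5 14 8 2 16 6 1 12)(3 7 4 11 10)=[5, 12, 16, 7, 11, 14, 1, 4, 2, 9, 3, 10, 0, 13, 8, 15, 6]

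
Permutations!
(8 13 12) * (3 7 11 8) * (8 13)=(3 7 11 13 12)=[0, 1, 2, 7, 4, 5, 6, 11, 8, 9, 10, 13, 3, 12]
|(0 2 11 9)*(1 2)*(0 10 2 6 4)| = 4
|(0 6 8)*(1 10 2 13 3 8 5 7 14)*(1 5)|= |(0 6 1 10 2 13 3 8)(5 7 14)|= 24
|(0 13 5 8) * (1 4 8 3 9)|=8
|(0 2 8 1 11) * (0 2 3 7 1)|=|(0 3 7 1 11 2 8)|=7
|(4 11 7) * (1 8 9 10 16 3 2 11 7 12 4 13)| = |(1 8 9 10 16 3 2 11 12 4 7 13)| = 12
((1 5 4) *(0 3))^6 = (5)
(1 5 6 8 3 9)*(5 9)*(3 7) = (1 9)(3 5 6 8 7) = [0, 9, 2, 5, 4, 6, 8, 3, 7, 1]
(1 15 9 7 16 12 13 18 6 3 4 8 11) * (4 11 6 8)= (1 15 9 7 16 12 13 18 8 6 3 11)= [0, 15, 2, 11, 4, 5, 3, 16, 6, 7, 10, 1, 13, 18, 14, 9, 12, 17, 8]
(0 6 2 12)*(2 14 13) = [6, 1, 12, 3, 4, 5, 14, 7, 8, 9, 10, 11, 0, 2, 13] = (0 6 14 13 2 12)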